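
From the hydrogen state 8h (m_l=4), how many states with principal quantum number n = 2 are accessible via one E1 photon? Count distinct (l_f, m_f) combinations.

E1 requires l_f ∈ {4, 6}, but neither lies in [0, 1], so no final state is reachable.
Total: 0.

0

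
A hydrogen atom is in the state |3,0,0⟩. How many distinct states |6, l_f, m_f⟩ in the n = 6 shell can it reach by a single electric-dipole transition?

E1 requires Δl = ±1, so l_f ∈ {-1, 1}; with 0 ≤ l_f ≤ n_f−1 = 5, the allowed l_f values are {1}.
For l_f = 1: m_f ∈ {m_i−1, m_i, m_i+1} ∩ [−1, 1] = {-1, 0, 1} → 3 states.
Total: 3.

3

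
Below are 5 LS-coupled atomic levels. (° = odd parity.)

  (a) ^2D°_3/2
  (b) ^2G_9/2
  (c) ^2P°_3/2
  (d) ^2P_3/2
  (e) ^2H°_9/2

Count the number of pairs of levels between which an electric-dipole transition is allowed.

3

(a)–(b): forbidden (ΔL, ΔJ).
(a)–(c): forbidden (parity).
(a)–(d): allowed.
(a)–(e): forbidden (parity, ΔL, ΔJ).
(b)–(c): forbidden (ΔL, ΔJ).
(b)–(d): forbidden (parity, ΔL, ΔJ).
(b)–(e): allowed.
(c)–(d): allowed.
(c)–(e): forbidden (parity, ΔL, ΔJ).
(d)–(e): forbidden (ΔL, ΔJ).
Allowed pairs: 3 of 10.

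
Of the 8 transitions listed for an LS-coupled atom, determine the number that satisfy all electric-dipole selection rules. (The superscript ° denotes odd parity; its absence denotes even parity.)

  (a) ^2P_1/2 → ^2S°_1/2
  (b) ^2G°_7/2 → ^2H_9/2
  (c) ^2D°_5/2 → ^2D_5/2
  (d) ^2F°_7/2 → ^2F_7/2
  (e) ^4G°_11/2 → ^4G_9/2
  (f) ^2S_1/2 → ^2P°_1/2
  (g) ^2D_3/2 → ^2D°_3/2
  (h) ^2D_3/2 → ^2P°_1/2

8

(a) allowed
(b) allowed
(c) allowed
(d) allowed
(e) allowed
(f) allowed
(g) allowed
(h) allowed
Total allowed: 8 of 8.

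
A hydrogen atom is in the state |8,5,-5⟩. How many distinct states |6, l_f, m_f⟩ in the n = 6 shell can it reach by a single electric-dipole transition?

E1 requires Δl = ±1, so l_f ∈ {4, 6}; with 0 ≤ l_f ≤ n_f−1 = 5, the allowed l_f values are {4}.
For l_f = 4: m_f ∈ {m_i−1, m_i, m_i+1} ∩ [−4, 4] = {-4} → 1 state.
Total: 1.

1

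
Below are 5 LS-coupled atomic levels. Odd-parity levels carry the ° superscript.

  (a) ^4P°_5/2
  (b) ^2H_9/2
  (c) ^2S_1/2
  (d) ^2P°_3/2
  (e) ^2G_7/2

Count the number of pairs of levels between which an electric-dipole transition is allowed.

1

(a)–(b): forbidden (ΔS, ΔL, ΔJ).
(a)–(c): forbidden (ΔS, ΔJ).
(a)–(d): forbidden (parity, ΔS).
(a)–(e): forbidden (ΔS, ΔL).
(b)–(c): forbidden (parity, ΔL, ΔJ).
(b)–(d): forbidden (ΔL, ΔJ).
(b)–(e): forbidden (parity).
(c)–(d): allowed.
(c)–(e): forbidden (parity, ΔL, ΔJ).
(d)–(e): forbidden (ΔL, ΔJ).
Allowed pairs: 1 of 10.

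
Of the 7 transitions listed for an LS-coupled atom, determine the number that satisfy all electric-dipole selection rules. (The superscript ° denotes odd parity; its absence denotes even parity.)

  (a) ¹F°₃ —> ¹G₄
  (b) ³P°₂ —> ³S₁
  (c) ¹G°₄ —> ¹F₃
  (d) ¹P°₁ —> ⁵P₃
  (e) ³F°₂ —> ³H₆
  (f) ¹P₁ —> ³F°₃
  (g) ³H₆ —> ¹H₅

3

(a) allowed
(b) allowed
(c) allowed
(d) forbidden (ΔS, ΔJ fail)
(e) forbidden (ΔL, ΔJ fail)
(f) forbidden (ΔS, ΔL, ΔJ fail)
(g) forbidden (parity, ΔS fail)
Total allowed: 3 of 7.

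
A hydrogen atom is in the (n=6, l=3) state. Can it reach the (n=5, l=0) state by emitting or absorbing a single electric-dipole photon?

l: 3 → 0 (Δl = -3). Δl = ±1 violated.
The transition is electric-dipole forbidden.

forbidden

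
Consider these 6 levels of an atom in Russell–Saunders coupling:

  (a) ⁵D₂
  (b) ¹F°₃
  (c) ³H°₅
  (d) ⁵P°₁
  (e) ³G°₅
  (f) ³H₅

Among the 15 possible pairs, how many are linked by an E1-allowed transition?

(a)–(b): forbidden (ΔS).
(a)–(c): forbidden (ΔS, ΔL, ΔJ).
(a)–(d): allowed.
(a)–(e): forbidden (ΔS, ΔL, ΔJ).
(a)–(f): forbidden (parity, ΔS, ΔL, ΔJ).
(b)–(c): forbidden (parity, ΔS, ΔL, ΔJ).
(b)–(d): forbidden (parity, ΔS, ΔL, ΔJ).
(b)–(e): forbidden (parity, ΔS, ΔJ).
(b)–(f): forbidden (ΔS, ΔL, ΔJ).
(c)–(d): forbidden (parity, ΔS, ΔL, ΔJ).
(c)–(e): forbidden (parity).
(c)–(f): allowed.
(d)–(e): forbidden (parity, ΔS, ΔL, ΔJ).
(d)–(f): forbidden (ΔS, ΔL, ΔJ).
(e)–(f): allowed.
Allowed pairs: 3 of 15.

3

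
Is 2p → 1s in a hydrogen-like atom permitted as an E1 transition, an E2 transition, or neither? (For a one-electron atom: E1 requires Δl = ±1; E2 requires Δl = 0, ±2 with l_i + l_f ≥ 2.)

Δl = 0 − 1 = -1; l_i + l_f = 1.
E1 (Δl = ±1): satisfied.
E2 (Δl = 0,±2, l_i+l_f ≥ 2): not satisfied.

E1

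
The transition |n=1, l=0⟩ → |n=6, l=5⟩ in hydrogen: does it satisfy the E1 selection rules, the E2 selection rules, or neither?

Δl = 5 − 0 = +5; l_i + l_f = 5.
E1 (Δl = ±1): not satisfied.
E2 (Δl = 0,±2, l_i+l_f ≥ 2): not satisfied.

neither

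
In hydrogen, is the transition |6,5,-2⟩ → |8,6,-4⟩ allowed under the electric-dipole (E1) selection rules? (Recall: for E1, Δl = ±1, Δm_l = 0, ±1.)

l: 5 → 6 (Δl = +1). Δl = ±1 ✓.
Δm_l = -4 − (-2) = -2. E1 requires Δm_l = 0, ±1: ✗.
The transition is electric-dipole forbidden.

forbidden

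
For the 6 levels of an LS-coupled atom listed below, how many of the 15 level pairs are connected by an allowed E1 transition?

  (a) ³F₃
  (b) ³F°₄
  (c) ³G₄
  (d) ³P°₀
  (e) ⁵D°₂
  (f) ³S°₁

2

(a)–(b): allowed.
(a)–(c): forbidden (parity).
(a)–(d): forbidden (ΔL, ΔJ).
(a)–(e): forbidden (ΔS).
(a)–(f): forbidden (ΔL, ΔJ).
(b)–(c): allowed.
(b)–(d): forbidden (parity, ΔL, ΔJ).
(b)–(e): forbidden (parity, ΔS, ΔJ).
(b)–(f): forbidden (parity, ΔL, ΔJ).
(c)–(d): forbidden (ΔL, ΔJ).
(c)–(e): forbidden (ΔS, ΔL, ΔJ).
(c)–(f): forbidden (ΔL, ΔJ).
(d)–(e): forbidden (parity, ΔS, ΔJ).
(d)–(f): forbidden (parity).
(e)–(f): forbidden (parity, ΔS, ΔL).
Allowed pairs: 2 of 15.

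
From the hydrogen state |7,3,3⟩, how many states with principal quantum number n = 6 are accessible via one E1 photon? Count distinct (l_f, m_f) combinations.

4

E1 requires Δl = ±1, so l_f ∈ {2, 4}; with 0 ≤ l_f ≤ n_f−1 = 5, the allowed l_f values are {2, 4}.
For l_f = 2: m_f ∈ {m_i−1, m_i, m_i+1} ∩ [−2, 2] = {2} → 1 state.
For l_f = 4: m_f ∈ {m_i−1, m_i, m_i+1} ∩ [−4, 4] = {2, 3, 4} → 3 states.
Total: 4.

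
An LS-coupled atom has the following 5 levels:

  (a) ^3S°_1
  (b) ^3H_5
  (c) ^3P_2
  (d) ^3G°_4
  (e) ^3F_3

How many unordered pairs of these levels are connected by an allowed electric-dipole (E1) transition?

3

(a)–(b): forbidden (ΔL, ΔJ).
(a)–(c): allowed.
(a)–(d): forbidden (parity, ΔL, ΔJ).
(a)–(e): forbidden (ΔL, ΔJ).
(b)–(c): forbidden (parity, ΔL, ΔJ).
(b)–(d): allowed.
(b)–(e): forbidden (parity, ΔL, ΔJ).
(c)–(d): forbidden (ΔL, ΔJ).
(c)–(e): forbidden (parity, ΔL).
(d)–(e): allowed.
Allowed pairs: 3 of 10.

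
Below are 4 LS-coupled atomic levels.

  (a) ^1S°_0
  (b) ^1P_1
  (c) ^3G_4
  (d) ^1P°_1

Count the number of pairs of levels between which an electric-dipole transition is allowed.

(a)–(b): allowed.
(a)–(c): forbidden (ΔS, ΔL, ΔJ).
(a)–(d): forbidden (parity).
(b)–(c): forbidden (parity, ΔS, ΔL, ΔJ).
(b)–(d): allowed.
(c)–(d): forbidden (ΔS, ΔL, ΔJ).
Allowed pairs: 2 of 6.

2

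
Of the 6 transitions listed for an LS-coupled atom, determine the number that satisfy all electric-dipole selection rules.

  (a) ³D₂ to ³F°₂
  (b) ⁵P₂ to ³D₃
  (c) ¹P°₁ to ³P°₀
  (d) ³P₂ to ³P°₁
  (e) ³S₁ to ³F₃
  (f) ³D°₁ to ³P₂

3

(a) allowed
(b) forbidden (parity, ΔS fail)
(c) forbidden (parity, ΔS fail)
(d) allowed
(e) forbidden (parity, ΔL, ΔJ fail)
(f) allowed
Total allowed: 3 of 6.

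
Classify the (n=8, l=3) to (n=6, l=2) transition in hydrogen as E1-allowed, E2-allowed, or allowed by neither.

E1

Δl = 2 − 3 = -1; l_i + l_f = 5.
E1 (Δl = ±1): satisfied.
E2 (Δl = 0,±2, l_i+l_f ≥ 2): not satisfied.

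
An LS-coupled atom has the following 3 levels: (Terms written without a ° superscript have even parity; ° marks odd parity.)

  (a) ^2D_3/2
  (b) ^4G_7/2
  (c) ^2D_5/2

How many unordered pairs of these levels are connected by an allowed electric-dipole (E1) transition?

(a)–(b): forbidden (parity, ΔS, ΔL, ΔJ).
(a)–(c): forbidden (parity).
(b)–(c): forbidden (parity, ΔS, ΔL).
Allowed pairs: 0 of 3.

0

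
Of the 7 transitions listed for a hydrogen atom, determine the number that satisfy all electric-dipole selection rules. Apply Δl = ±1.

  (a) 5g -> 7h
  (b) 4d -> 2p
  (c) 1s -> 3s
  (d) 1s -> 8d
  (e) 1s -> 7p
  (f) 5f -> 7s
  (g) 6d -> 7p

4

(a) allowed
(b) allowed
(c) forbidden — Δl = +0 (E1 requires Δl = ±1)
(d) forbidden — Δl = +2 (E1 requires Δl = ±1)
(e) allowed
(f) forbidden — Δl = -3 (E1 requires Δl = ±1)
(g) allowed
Total allowed: 4 of 7.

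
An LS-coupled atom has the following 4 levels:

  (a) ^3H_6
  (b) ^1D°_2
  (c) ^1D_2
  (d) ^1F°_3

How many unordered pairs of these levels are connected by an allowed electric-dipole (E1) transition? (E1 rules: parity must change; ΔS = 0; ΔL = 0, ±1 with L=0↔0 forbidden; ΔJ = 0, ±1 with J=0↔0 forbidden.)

2

(a)–(b): forbidden (ΔS, ΔL, ΔJ).
(a)–(c): forbidden (parity, ΔS, ΔL, ΔJ).
(a)–(d): forbidden (ΔS, ΔL, ΔJ).
(b)–(c): allowed.
(b)–(d): forbidden (parity).
(c)–(d): allowed.
Allowed pairs: 2 of 6.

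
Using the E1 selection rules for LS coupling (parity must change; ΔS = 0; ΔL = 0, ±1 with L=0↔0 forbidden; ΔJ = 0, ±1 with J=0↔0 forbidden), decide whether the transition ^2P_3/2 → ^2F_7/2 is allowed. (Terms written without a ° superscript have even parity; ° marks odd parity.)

Initial level: S=1/2, L=1, J=3/2, parity even. Final level: S=1/2, L=3, J=7/2, parity even.
Parity must change: even → even — fails.
ΔS = 0: S: 1/2 → 1/2 — passes.
ΔL = 0, ±1 (not L=0↔0): L: 1 → 3, ΔL = +2 — fails.
ΔJ = 0, ±1 (not J=0↔0): J: 3/2 → 7/2, ΔJ = +2 — fails.
Rule(s) violated: parity, ΔL, ΔJ.

forbidden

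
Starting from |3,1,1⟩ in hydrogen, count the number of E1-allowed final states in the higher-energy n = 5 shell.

E1 requires Δl = ±1, so l_f ∈ {0, 2}; with 0 ≤ l_f ≤ n_f−1 = 4, the allowed l_f values are {0, 2}.
For l_f = 0: m_f ∈ {m_i−1, m_i, m_i+1} ∩ [−0, 0] = {0} → 1 state.
For l_f = 2: m_f ∈ {m_i−1, m_i, m_i+1} ∩ [−2, 2] = {0, 1, 2} → 3 states.
Total: 4.

4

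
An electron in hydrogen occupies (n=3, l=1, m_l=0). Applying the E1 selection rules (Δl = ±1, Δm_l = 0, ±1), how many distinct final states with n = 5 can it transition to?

4

E1 requires Δl = ±1, so l_f ∈ {0, 2}; with 0 ≤ l_f ≤ n_f−1 = 4, the allowed l_f values are {0, 2}.
For l_f = 0: m_f ∈ {m_i−1, m_i, m_i+1} ∩ [−0, 0] = {0} → 1 state.
For l_f = 2: m_f ∈ {m_i−1, m_i, m_i+1} ∩ [−2, 2] = {-1, 0, 1} → 3 states.
Total: 4.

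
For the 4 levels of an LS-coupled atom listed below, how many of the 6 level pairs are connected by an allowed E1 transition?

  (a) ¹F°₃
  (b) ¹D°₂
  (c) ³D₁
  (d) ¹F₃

2

(a)–(b): forbidden (parity).
(a)–(c): forbidden (ΔS, ΔJ).
(a)–(d): allowed.
(b)–(c): forbidden (ΔS).
(b)–(d): allowed.
(c)–(d): forbidden (parity, ΔS, ΔJ).
Allowed pairs: 2 of 6.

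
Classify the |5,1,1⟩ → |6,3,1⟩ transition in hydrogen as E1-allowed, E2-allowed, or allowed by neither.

E2

Δl = 3 − 1 = +2; l_i + l_f = 4.
Δm_l = +0.
E1 (Δl = ±1, |Δm_l| ≤ 1): not satisfied.
E2 (Δl = 0,±2, l_i+l_f ≥ 2, |Δm_l| ≤ 2): satisfied.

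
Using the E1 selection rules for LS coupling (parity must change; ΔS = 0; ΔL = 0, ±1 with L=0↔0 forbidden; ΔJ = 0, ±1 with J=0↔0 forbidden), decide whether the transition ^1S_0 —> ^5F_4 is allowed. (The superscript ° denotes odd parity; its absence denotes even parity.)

forbidden

Parity must change: even → even — violated.
ΔS = 0: S: 0 → 2 — violated.
ΔL = 0, ±1 (not L=0↔0): L: 0 → 3, ΔL = +3 — violated.
ΔJ = 0, ±1 (not J=0↔0): J: 0 → 4, ΔJ = +4 — violated.
Rule(s) violated: parity, ΔS, ΔL, ΔJ.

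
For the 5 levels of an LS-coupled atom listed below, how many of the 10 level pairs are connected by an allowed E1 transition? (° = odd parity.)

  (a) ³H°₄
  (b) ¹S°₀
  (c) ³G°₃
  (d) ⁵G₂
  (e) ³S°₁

(a)–(b): forbidden (parity, ΔS, ΔL, ΔJ).
(a)–(c): forbidden (parity).
(a)–(d): forbidden (ΔS, ΔJ).
(a)–(e): forbidden (parity, ΔL, ΔJ).
(b)–(c): forbidden (parity, ΔS, ΔL, ΔJ).
(b)–(d): forbidden (ΔS, ΔL, ΔJ).
(b)–(e): forbidden (parity, ΔS, ΔL).
(c)–(d): forbidden (ΔS).
(c)–(e): forbidden (parity, ΔL, ΔJ).
(d)–(e): forbidden (ΔS, ΔL).
Allowed pairs: 0 of 10.

0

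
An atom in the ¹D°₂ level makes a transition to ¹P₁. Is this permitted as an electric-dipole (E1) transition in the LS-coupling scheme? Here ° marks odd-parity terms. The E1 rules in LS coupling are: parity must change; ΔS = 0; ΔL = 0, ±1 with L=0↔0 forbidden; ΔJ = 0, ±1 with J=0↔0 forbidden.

allowed

Parity must change: odd → even — passes.
ΔS = 0: S: 0 → 0 — passes.
ΔL = 0, ±1 (not L=0↔0): L: 2 → 1, ΔL = -1 — passes.
ΔJ = 0, ±1 (not J=0↔0): J: 2 → 1, ΔJ = -1 — passes.
All four E1 rules are satisfied.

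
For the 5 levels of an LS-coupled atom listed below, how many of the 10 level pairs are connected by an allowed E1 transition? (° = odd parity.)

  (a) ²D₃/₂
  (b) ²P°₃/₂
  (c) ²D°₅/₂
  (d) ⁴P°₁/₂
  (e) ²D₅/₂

(a)–(b): allowed.
(a)–(c): allowed.
(a)–(d): forbidden (ΔS).
(a)–(e): forbidden (parity).
(b)–(c): forbidden (parity).
(b)–(d): forbidden (parity, ΔS).
(b)–(e): allowed.
(c)–(d): forbidden (parity, ΔS, ΔJ).
(c)–(e): allowed.
(d)–(e): forbidden (ΔS, ΔJ).
Allowed pairs: 4 of 10.

4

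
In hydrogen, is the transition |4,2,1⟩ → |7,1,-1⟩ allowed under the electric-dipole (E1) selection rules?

forbidden

Initial l = 2, final l = 1, so Δl = -1. E1 requires Δl = ±1: ✓.
m_l: 1 → -1 (Δm_l = -2). |Δm_l| ≤ 1 ✗.
The transition is electric-dipole forbidden.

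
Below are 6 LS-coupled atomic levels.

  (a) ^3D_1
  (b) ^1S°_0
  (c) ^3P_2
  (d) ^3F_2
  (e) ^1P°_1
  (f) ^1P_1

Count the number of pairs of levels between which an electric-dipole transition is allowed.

(a)–(b): forbidden (ΔS, ΔL).
(a)–(c): forbidden (parity).
(a)–(d): forbidden (parity).
(a)–(e): forbidden (ΔS).
(a)–(f): forbidden (parity, ΔS).
(b)–(c): forbidden (ΔS, ΔJ).
(b)–(d): forbidden (ΔS, ΔL, ΔJ).
(b)–(e): forbidden (parity).
(b)–(f): allowed.
(c)–(d): forbidden (parity, ΔL).
(c)–(e): forbidden (ΔS).
(c)–(f): forbidden (parity, ΔS).
(d)–(e): forbidden (ΔS, ΔL).
(d)–(f): forbidden (parity, ΔS, ΔL).
(e)–(f): allowed.
Allowed pairs: 2 of 15.

2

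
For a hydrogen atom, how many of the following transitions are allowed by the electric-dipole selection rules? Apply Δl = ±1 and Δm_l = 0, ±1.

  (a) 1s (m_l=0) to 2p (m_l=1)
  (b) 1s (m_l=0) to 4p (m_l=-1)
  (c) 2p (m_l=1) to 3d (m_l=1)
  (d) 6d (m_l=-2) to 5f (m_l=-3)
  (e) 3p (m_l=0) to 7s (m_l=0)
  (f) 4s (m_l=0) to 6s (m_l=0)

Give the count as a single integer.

(a) allowed
(b) allowed
(c) allowed
(d) allowed
(e) allowed
(f) forbidden — Δl = +0 (E1 requires Δl = ±1)
Total allowed: 5 of 6.

5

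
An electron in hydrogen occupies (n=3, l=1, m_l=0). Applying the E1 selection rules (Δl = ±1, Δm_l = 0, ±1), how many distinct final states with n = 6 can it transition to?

E1 requires Δl = ±1, so l_f ∈ {0, 2}; with 0 ≤ l_f ≤ n_f−1 = 5, the allowed l_f values are {0, 2}.
For l_f = 0: m_f ∈ {m_i−1, m_i, m_i+1} ∩ [−0, 0] = {0} → 1 state.
For l_f = 2: m_f ∈ {m_i−1, m_i, m_i+1} ∩ [−2, 2] = {-1, 0, 1} → 3 states.
Total: 4.

4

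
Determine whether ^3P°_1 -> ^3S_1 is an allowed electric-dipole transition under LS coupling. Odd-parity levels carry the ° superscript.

Reading off the term symbols: S 1→1, L 1→0, J 1→1, parity odd→even.
Parity must change: odd → even — passes.
ΔS = 0: S: 1 → 1 — passes.
ΔL = 0, ±1 (not L=0↔0): L: 1 → 0, ΔL = -1 — passes.
ΔJ = 0, ±1 (not J=0↔0): J: 1 → 1, ΔJ = +0 — passes.
All four E1 rules are satisfied.

allowed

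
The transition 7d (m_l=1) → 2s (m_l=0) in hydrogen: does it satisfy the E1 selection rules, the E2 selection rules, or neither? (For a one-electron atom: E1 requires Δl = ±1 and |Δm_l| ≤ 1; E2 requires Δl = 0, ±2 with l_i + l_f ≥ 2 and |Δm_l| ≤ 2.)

E2

Δl = 0 − 2 = -2; l_i + l_f = 2.
Δm_l = -1.
E1 (Δl = ±1, |Δm_l| ≤ 1): not satisfied.
E2 (Δl = 0,±2, l_i+l_f ≥ 2, |Δm_l| ≤ 2): satisfied.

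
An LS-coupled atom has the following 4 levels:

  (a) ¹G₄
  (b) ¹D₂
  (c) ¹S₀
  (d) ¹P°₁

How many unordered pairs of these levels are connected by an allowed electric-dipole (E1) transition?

(a)–(b): forbidden (parity, ΔL, ΔJ).
(a)–(c): forbidden (parity, ΔL, ΔJ).
(a)–(d): forbidden (ΔL, ΔJ).
(b)–(c): forbidden (parity, ΔL, ΔJ).
(b)–(d): allowed.
(c)–(d): allowed.
Allowed pairs: 2 of 6.

2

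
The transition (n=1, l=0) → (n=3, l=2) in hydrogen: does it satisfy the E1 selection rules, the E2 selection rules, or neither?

E2

Δl = 2 − 0 = +2; l_i + l_f = 2.
E1 (Δl = ±1): not satisfied.
E2 (Δl = 0,±2, l_i+l_f ≥ 2): satisfied.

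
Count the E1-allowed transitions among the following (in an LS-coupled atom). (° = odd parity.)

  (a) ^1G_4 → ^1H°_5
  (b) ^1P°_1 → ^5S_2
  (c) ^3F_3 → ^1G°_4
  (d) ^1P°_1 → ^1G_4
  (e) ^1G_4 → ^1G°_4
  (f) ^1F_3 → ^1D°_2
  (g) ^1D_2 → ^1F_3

3

(a) allowed
(b) forbidden (ΔS fails)
(c) forbidden (ΔS fails)
(d) forbidden (ΔL, ΔJ fail)
(e) allowed
(f) allowed
(g) forbidden (parity fails)
Total allowed: 3 of 7.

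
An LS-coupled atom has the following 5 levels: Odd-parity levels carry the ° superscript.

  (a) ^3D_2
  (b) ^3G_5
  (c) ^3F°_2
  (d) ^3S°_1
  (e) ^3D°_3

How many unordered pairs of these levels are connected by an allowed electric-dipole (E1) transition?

2

(a)–(b): forbidden (parity, ΔL, ΔJ).
(a)–(c): allowed.
(a)–(d): forbidden (ΔL).
(a)–(e): allowed.
(b)–(c): forbidden (ΔJ).
(b)–(d): forbidden (ΔL, ΔJ).
(b)–(e): forbidden (ΔL, ΔJ).
(c)–(d): forbidden (parity, ΔL).
(c)–(e): forbidden (parity).
(d)–(e): forbidden (parity, ΔL, ΔJ).
Allowed pairs: 2 of 10.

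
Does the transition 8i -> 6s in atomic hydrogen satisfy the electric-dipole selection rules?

Initial l = 6, final l = 0, so Δl = -6. E1 requires Δl = ±1: fails.
The transition is electric-dipole forbidden.

forbidden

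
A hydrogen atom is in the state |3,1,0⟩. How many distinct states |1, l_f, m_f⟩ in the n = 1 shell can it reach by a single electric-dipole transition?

E1 requires Δl = ±1, so l_f ∈ {0, 2}; with 0 ≤ l_f ≤ n_f−1 = 0, the allowed l_f values are {0}.
For l_f = 0: m_f ∈ {m_i−1, m_i, m_i+1} ∩ [−0, 0] = {0} → 1 state.
Total: 1.

1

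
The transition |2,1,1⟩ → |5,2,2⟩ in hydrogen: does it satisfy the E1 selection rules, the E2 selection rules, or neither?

E1

Δl = 2 − 1 = +1; l_i + l_f = 3.
Δm_l = +1.
E1 (Δl = ±1, |Δm_l| ≤ 1): satisfied.
E2 (Δl = 0,±2, l_i+l_f ≥ 2, |Δm_l| ≤ 2): not satisfied.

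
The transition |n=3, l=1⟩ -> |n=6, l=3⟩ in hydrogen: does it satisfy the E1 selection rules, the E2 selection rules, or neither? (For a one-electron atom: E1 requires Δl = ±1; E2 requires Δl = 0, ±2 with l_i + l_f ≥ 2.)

E2

Δl = 3 − 1 = +2; l_i + l_f = 4.
E1 (Δl = ±1): not satisfied.
E2 (Δl = 0,±2, l_i+l_f ≥ 2): satisfied.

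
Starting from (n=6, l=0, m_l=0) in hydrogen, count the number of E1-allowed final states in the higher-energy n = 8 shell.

3

E1 requires Δl = ±1, so l_f ∈ {-1, 1}; with 0 ≤ l_f ≤ n_f−1 = 7, the allowed l_f values are {1}.
For l_f = 1: m_f ∈ {m_i−1, m_i, m_i+1} ∩ [−1, 1] = {-1, 0, 1} → 3 states.
Total: 3.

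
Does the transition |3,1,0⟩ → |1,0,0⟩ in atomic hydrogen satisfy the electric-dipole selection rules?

l: 1 → 0 (Δl = -1). Δl = ±1 satisfied.
m_l: 0 → 0 (Δm_l = +0). |Δm_l| ≤ 1 satisfied.
All E1 selection rules are satisfied.

allowed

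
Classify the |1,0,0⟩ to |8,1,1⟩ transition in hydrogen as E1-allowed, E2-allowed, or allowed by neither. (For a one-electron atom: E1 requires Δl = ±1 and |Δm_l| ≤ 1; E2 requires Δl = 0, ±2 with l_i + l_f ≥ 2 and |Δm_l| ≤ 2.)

Δl = 1 − 0 = +1; l_i + l_f = 1.
Δm_l = +1.
E1 (Δl = ±1, |Δm_l| ≤ 1): satisfied.
E2 (Δl = 0,±2, l_i+l_f ≥ 2, |Δm_l| ≤ 2): not satisfied.

E1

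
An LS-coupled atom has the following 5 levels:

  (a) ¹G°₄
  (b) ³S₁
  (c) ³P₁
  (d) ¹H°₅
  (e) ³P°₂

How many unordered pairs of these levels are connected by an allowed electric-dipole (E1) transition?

2

(a)–(b): forbidden (ΔS, ΔL, ΔJ).
(a)–(c): forbidden (ΔS, ΔL, ΔJ).
(a)–(d): forbidden (parity).
(a)–(e): forbidden (parity, ΔS, ΔL, ΔJ).
(b)–(c): forbidden (parity).
(b)–(d): forbidden (ΔS, ΔL, ΔJ).
(b)–(e): allowed.
(c)–(d): forbidden (ΔS, ΔL, ΔJ).
(c)–(e): allowed.
(d)–(e): forbidden (parity, ΔS, ΔL, ΔJ).
Allowed pairs: 2 of 10.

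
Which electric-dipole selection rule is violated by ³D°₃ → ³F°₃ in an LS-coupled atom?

Parity must change: odd → odd — fails.
ΔJ = 0, ±1 (not J=0↔0): J: 3 → 3, ΔJ = +0 — passes.
ΔL = 0, ±1 (not L=0↔0): L: 2 → 3, ΔL = +1 — passes.
ΔS = 0: S: 1 → 1 — passes.

parity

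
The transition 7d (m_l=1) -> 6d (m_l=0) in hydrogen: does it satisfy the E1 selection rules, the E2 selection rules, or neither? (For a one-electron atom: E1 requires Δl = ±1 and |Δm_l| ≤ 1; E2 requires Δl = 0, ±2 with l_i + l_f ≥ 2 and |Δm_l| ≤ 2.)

Δl = 2 − 2 = +0; l_i + l_f = 4.
Δm_l = -1.
E1 (Δl = ±1, |Δm_l| ≤ 1): not satisfied.
E2 (Δl = 0,±2, l_i+l_f ≥ 2, |Δm_l| ≤ 2): satisfied.

E2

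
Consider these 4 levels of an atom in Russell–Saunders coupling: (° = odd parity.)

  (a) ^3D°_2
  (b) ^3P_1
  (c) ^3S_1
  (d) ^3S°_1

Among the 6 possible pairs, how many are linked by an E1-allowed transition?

(a)–(b): allowed.
(a)–(c): forbidden (ΔL).
(a)–(d): forbidden (parity, ΔL).
(b)–(c): forbidden (parity).
(b)–(d): allowed.
(c)–(d): forbidden (ΔL).
Allowed pairs: 2 of 6.

2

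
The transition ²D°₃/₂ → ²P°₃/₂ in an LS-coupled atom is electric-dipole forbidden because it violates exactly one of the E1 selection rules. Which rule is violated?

ΔS = 0: S: 1/2 → 1/2 — satisfied.
ΔL = 0, ±1 (not L=0↔0): L: 2 → 1, ΔL = -1 — satisfied.
ΔJ = 0, ±1 (not J=0↔0): J: 3/2 → 3/2, ΔJ = +0 — satisfied.
Parity must change: odd → odd — violated.

parity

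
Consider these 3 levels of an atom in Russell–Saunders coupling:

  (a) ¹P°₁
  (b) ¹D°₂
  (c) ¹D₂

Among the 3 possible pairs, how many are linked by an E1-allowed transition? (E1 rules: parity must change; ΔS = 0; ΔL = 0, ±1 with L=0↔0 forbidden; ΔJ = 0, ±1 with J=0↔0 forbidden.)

2

(a)–(b): forbidden (parity).
(a)–(c): allowed.
(b)–(c): allowed.
Allowed pairs: 2 of 3.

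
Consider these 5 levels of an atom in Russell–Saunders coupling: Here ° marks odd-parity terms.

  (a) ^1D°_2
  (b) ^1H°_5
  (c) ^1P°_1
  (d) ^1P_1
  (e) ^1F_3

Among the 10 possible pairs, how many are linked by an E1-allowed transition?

(a)–(b): forbidden (parity, ΔL, ΔJ).
(a)–(c): forbidden (parity).
(a)–(d): allowed.
(a)–(e): allowed.
(b)–(c): forbidden (parity, ΔL, ΔJ).
(b)–(d): forbidden (ΔL, ΔJ).
(b)–(e): forbidden (ΔL, ΔJ).
(c)–(d): allowed.
(c)–(e): forbidden (ΔL, ΔJ).
(d)–(e): forbidden (parity, ΔL, ΔJ).
Allowed pairs: 3 of 10.

3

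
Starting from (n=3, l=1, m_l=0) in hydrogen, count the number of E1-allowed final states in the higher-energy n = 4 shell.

4

E1 requires Δl = ±1, so l_f ∈ {0, 2}; with 0 ≤ l_f ≤ n_f−1 = 3, the allowed l_f values are {0, 2}.
For l_f = 0: m_f ∈ {m_i−1, m_i, m_i+1} ∩ [−0, 0] = {0} → 1 state.
For l_f = 2: m_f ∈ {m_i−1, m_i, m_i+1} ∩ [−2, 2] = {-1, 0, 1} → 3 states.
Total: 4.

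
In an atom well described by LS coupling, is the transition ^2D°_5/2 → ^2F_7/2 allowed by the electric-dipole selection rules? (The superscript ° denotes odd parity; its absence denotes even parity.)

allowed

Reading off the term symbols: S 1/2→1/2, L 2→3, J 5/2→7/2, parity odd→even.
Parity must change: odd → even — satisfied.
ΔS = 0: S: 1/2 → 1/2 — satisfied.
ΔL = 0, ±1 (not L=0↔0): L: 2 → 3, ΔL = +1 — satisfied.
ΔJ = 0, ±1 (not J=0↔0): J: 5/2 → 7/2, ΔJ = +1 — satisfied.
All four E1 rules are satisfied.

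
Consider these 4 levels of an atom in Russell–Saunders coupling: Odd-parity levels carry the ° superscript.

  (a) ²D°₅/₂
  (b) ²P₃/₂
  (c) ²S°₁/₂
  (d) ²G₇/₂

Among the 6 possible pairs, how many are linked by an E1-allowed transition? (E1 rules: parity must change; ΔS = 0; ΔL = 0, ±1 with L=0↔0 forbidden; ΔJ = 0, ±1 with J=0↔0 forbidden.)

2

(a)–(b): allowed.
(a)–(c): forbidden (parity, ΔL, ΔJ).
(a)–(d): forbidden (ΔL).
(b)–(c): allowed.
(b)–(d): forbidden (parity, ΔL, ΔJ).
(c)–(d): forbidden (ΔL, ΔJ).
Allowed pairs: 2 of 6.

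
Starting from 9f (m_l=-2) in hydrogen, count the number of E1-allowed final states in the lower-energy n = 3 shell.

E1 requires Δl = ±1, so l_f ∈ {2, 4}; with 0 ≤ l_f ≤ n_f−1 = 2, the allowed l_f values are {2}.
For l_f = 2: m_f ∈ {m_i−1, m_i, m_i+1} ∩ [−2, 2] = {-2, -1} → 2 states.
Total: 2.

2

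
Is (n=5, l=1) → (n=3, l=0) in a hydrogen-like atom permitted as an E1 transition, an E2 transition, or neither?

E1

Δl = 0 − 1 = -1; l_i + l_f = 1.
E1 (Δl = ±1): satisfied.
E2 (Δl = 0,±2, l_i+l_f ≥ 2): not satisfied.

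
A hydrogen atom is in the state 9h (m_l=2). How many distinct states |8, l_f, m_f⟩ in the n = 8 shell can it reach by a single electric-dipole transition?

6

E1 requires Δl = ±1, so l_f ∈ {4, 6}; with 0 ≤ l_f ≤ n_f−1 = 7, the allowed l_f values are {4, 6}.
For l_f = 4: m_f ∈ {m_i−1, m_i, m_i+1} ∩ [−4, 4] = {1, 2, 3} → 3 states.
For l_f = 6: m_f ∈ {m_i−1, m_i, m_i+1} ∩ [−6, 6] = {1, 2, 3} → 3 states.
Total: 6.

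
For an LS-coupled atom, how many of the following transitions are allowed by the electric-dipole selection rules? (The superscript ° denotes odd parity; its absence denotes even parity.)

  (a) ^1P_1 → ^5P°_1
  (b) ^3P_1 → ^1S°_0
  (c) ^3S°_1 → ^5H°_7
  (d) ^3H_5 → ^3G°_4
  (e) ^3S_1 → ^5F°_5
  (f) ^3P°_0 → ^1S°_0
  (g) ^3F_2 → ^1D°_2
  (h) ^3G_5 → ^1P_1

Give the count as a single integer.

1

(a) forbidden (ΔS fails)
(b) forbidden (ΔS fails)
(c) forbidden (parity, ΔS, ΔL, ΔJ fail)
(d) allowed
(e) forbidden (ΔS, ΔL, ΔJ fail)
(f) forbidden (parity, ΔS, ΔJ fail)
(g) forbidden (ΔS fails)
(h) forbidden (parity, ΔS, ΔL, ΔJ fail)
Total allowed: 1 of 8.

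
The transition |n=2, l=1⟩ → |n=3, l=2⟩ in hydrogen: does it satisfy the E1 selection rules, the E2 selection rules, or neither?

E1

Δl = 2 − 1 = +1; l_i + l_f = 3.
E1 (Δl = ±1): satisfied.
E2 (Δl = 0,±2, l_i+l_f ≥ 2): not satisfied.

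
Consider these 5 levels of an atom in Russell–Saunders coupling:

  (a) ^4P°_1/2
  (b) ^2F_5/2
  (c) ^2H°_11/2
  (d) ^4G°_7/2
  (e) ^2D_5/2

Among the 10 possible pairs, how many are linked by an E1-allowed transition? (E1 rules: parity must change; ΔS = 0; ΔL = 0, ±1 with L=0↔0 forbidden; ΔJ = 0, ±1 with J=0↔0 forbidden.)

0

(a)–(b): forbidden (ΔS, ΔL, ΔJ).
(a)–(c): forbidden (parity, ΔS, ΔL, ΔJ).
(a)–(d): forbidden (parity, ΔL, ΔJ).
(a)–(e): forbidden (ΔS, ΔJ).
(b)–(c): forbidden (ΔL, ΔJ).
(b)–(d): forbidden (ΔS).
(b)–(e): forbidden (parity).
(c)–(d): forbidden (parity, ΔS, ΔJ).
(c)–(e): forbidden (ΔL, ΔJ).
(d)–(e): forbidden (ΔS, ΔL).
Allowed pairs: 0 of 10.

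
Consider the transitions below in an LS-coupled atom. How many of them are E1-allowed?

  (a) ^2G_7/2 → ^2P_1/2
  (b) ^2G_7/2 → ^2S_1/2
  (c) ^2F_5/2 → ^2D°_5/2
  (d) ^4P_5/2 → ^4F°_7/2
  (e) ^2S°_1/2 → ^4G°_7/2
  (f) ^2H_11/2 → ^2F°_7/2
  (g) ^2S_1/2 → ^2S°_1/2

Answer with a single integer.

(a) forbidden (parity, ΔL, ΔJ fail)
(b) forbidden (parity, ΔL, ΔJ fail)
(c) allowed
(d) forbidden (ΔL fails)
(e) forbidden (parity, ΔS, ΔL, ΔJ fail)
(f) forbidden (ΔL, ΔJ fail)
(g) forbidden (ΔL fails)
Total allowed: 1 of 7.

1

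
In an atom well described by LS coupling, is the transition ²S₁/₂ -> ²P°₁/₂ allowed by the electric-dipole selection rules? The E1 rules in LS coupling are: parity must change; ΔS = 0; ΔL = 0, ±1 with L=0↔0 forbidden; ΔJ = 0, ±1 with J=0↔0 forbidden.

Parity must change: even → odd — passes.
ΔJ = 0, ±1 (not J=0↔0): J: 1/2 → 1/2, ΔJ = +0 — passes.
ΔS = 0: S: 1/2 → 1/2 — passes.
ΔL = 0, ±1 (not L=0↔0): L: 0 → 1, ΔL = +1 — passes.
All four E1 rules are satisfied.

allowed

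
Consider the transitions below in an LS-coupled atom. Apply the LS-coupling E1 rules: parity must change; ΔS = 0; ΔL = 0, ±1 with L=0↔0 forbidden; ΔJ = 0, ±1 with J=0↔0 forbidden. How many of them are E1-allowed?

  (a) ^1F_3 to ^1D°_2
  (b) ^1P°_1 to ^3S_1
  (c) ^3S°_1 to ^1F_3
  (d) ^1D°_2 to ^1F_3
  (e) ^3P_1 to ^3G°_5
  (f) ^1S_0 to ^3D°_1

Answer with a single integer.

(a) allowed
(b) forbidden (ΔS fails)
(c) forbidden (ΔS, ΔL, ΔJ fail)
(d) allowed
(e) forbidden (ΔL, ΔJ fail)
(f) forbidden (ΔS, ΔL fail)
Total allowed: 2 of 6.

2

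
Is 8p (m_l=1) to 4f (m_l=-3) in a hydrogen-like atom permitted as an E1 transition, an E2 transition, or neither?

neither

Δl = 3 − 1 = +2; l_i + l_f = 4.
Δm_l = -4.
E1 (Δl = ±1, |Δm_l| ≤ 1): not satisfied.
E2 (Δl = 0,±2, l_i+l_f ≥ 2, |Δm_l| ≤ 2): not satisfied.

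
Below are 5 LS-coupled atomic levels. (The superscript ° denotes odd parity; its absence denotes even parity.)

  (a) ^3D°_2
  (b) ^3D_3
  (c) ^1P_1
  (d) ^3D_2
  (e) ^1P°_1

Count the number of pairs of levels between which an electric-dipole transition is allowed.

(a)–(b): allowed.
(a)–(c): forbidden (ΔS).
(a)–(d): allowed.
(a)–(e): forbidden (parity, ΔS).
(b)–(c): forbidden (parity, ΔS, ΔJ).
(b)–(d): forbidden (parity).
(b)–(e): forbidden (ΔS, ΔJ).
(c)–(d): forbidden (parity, ΔS).
(c)–(e): allowed.
(d)–(e): forbidden (ΔS).
Allowed pairs: 3 of 10.

3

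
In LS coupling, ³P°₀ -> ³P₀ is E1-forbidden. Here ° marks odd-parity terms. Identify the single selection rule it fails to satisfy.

the J=0 ↔ J=0 exclusion

Initial level: S=1, L=1, J=0, parity odd. Final level: S=1, L=1, J=0, parity even.
Parity must change: odd → even — passes.
ΔS = 0: S: 1 → 1 — passes.
ΔL = 0, ±1 (not L=0↔0): L: 1 → 1, ΔL = +0 — passes.
ΔJ = 0, ±1 (not J=0↔0): J: 0 → 0, ΔJ = +0 — fails.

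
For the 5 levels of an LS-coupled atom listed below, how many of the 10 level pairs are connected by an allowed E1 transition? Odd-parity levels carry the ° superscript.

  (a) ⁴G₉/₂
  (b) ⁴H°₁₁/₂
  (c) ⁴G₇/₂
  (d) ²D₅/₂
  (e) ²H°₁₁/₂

(a)–(b): allowed.
(a)–(c): forbidden (parity).
(a)–(d): forbidden (parity, ΔS, ΔL, ΔJ).
(a)–(e): forbidden (ΔS).
(b)–(c): forbidden (ΔJ).
(b)–(d): forbidden (ΔS, ΔL, ΔJ).
(b)–(e): forbidden (parity, ΔS).
(c)–(d): forbidden (parity, ΔS, ΔL).
(c)–(e): forbidden (ΔS, ΔJ).
(d)–(e): forbidden (ΔL, ΔJ).
Allowed pairs: 1 of 10.

1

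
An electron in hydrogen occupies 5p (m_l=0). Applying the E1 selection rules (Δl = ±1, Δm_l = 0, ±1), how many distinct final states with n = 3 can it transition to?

E1 requires Δl = ±1, so l_f ∈ {0, 2}; with 0 ≤ l_f ≤ n_f−1 = 2, the allowed l_f values are {0, 2}.
For l_f = 0: m_f ∈ {m_i−1, m_i, m_i+1} ∩ [−0, 0] = {0} → 1 state.
For l_f = 2: m_f ∈ {m_i−1, m_i, m_i+1} ∩ [−2, 2] = {-1, 0, 1} → 3 states.
Total: 4.

4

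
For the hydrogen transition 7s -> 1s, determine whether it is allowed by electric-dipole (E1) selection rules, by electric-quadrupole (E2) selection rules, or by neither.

neither

Δl = 0 − 0 = +0; l_i + l_f = 0.
E1 (Δl = ±1): not satisfied.
E2 (Δl = 0,±2, l_i+l_f ≥ 2): not satisfied.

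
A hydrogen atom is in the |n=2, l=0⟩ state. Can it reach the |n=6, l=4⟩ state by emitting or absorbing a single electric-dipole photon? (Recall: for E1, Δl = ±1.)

Initial l = 0, final l = 4, so Δl = +4. E1 requires Δl = ±1: fails.
The transition is electric-dipole forbidden.

forbidden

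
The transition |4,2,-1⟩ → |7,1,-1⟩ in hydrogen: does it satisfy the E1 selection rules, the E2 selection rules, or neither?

E1

Δl = 1 − 2 = -1; l_i + l_f = 3.
Δm_l = +0.
E1 (Δl = ±1, |Δm_l| ≤ 1): satisfied.
E2 (Δl = 0,±2, l_i+l_f ≥ 2, |Δm_l| ≤ 2): not satisfied.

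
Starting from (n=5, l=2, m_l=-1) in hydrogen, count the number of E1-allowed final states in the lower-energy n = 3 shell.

2

E1 requires Δl = ±1, so l_f ∈ {1, 3}; with 0 ≤ l_f ≤ n_f−1 = 2, the allowed l_f values are {1}.
For l_f = 1: m_f ∈ {m_i−1, m_i, m_i+1} ∩ [−1, 1] = {-1, 0} → 2 states.
Total: 2.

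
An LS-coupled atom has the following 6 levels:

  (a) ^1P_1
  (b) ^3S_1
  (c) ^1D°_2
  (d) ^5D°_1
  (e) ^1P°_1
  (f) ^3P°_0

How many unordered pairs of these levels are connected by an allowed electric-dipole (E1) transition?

(a)–(b): forbidden (parity, ΔS).
(a)–(c): allowed.
(a)–(d): forbidden (ΔS).
(a)–(e): allowed.
(a)–(f): forbidden (ΔS).
(b)–(c): forbidden (ΔS, ΔL).
(b)–(d): forbidden (ΔS, ΔL).
(b)–(e): forbidden (ΔS).
(b)–(f): allowed.
(c)–(d): forbidden (parity, ΔS).
(c)–(e): forbidden (parity).
(c)–(f): forbidden (parity, ΔS, ΔJ).
(d)–(e): forbidden (parity, ΔS).
(d)–(f): forbidden (parity, ΔS).
(e)–(f): forbidden (parity, ΔS).
Allowed pairs: 3 of 15.

3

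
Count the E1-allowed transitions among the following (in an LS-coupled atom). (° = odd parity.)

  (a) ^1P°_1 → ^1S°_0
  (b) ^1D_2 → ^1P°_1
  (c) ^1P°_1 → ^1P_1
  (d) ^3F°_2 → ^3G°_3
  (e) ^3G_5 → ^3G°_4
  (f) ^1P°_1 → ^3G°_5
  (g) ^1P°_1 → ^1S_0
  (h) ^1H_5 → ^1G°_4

(a) forbidden (parity fails)
(b) allowed
(c) allowed
(d) forbidden (parity fails)
(e) allowed
(f) forbidden (parity, ΔS, ΔL, ΔJ fail)
(g) allowed
(h) allowed
Total allowed: 5 of 8.

5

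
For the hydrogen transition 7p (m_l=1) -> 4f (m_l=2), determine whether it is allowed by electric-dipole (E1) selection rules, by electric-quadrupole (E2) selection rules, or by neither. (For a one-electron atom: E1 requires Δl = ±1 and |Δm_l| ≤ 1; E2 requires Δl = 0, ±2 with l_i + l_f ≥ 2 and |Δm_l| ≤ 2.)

Δl = 3 − 1 = +2; l_i + l_f = 4.
Δm_l = +1.
E1 (Δl = ±1, |Δm_l| ≤ 1): not satisfied.
E2 (Δl = 0,±2, l_i+l_f ≥ 2, |Δm_l| ≤ 2): satisfied.

E2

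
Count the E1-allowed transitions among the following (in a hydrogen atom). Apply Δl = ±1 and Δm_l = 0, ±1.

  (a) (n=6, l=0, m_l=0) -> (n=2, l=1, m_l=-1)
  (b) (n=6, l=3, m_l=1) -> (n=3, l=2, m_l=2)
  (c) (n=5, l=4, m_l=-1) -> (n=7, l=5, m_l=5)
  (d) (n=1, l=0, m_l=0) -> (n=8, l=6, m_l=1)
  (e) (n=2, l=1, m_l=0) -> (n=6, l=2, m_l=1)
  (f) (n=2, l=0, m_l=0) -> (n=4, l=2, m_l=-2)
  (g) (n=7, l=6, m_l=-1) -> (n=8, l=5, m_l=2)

(a) allowed
(b) allowed
(c) forbidden — Δm_l = +6 (E1 requires Δm_l = 0, ±1)
(d) forbidden — Δl = +6 (E1 requires Δl = ±1)
(e) allowed
(f) forbidden — Δl = +2 (E1 requires Δl = ±1); Δm_l = -2 (E1 requires Δm_l = 0, ±1)
(g) forbidden — Δm_l = +3 (E1 requires Δm_l = 0, ±1)
Total allowed: 3 of 7.

3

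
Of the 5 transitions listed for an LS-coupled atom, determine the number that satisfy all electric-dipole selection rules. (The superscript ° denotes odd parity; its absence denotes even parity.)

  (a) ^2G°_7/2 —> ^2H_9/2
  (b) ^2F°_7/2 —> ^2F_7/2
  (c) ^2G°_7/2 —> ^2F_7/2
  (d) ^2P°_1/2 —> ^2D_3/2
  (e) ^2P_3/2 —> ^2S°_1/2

(a) allowed
(b) allowed
(c) allowed
(d) allowed
(e) allowed
Total allowed: 5 of 5.

5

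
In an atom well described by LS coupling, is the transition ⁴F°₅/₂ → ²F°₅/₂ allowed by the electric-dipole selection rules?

Parity must change: odd → odd — ✗.
ΔS = 0: S: 3/2 → 1/2 — ✗.
ΔL = 0, ±1 (not L=0↔0): L: 3 → 3, ΔL = +0 — ✓.
ΔJ = 0, ±1 (not J=0↔0): J: 5/2 → 5/2, ΔJ = +0 — ✓.
Rule(s) violated: parity, ΔS.

forbidden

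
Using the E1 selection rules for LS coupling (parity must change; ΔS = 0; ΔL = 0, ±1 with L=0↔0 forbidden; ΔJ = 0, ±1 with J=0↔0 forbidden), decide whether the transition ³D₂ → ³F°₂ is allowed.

Initial level: S=1, L=2, J=2, parity even. Final level: S=1, L=3, J=2, parity odd.
Parity must change: even → odd — passes.
ΔS = 0: S: 1 → 1 — passes.
ΔL = 0, ±1 (not L=0↔0): L: 2 → 3, ΔL = +1 — passes.
ΔJ = 0, ±1 (not J=0↔0): J: 2 → 2, ΔJ = +0 — passes.
All four E1 rules are satisfied.

allowed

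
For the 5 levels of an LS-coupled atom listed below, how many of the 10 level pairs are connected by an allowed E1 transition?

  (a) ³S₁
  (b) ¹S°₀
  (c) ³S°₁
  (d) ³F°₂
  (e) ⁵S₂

0

(a)–(b): forbidden (ΔS, ΔL).
(a)–(c): forbidden (ΔL).
(a)–(d): forbidden (ΔL).
(a)–(e): forbidden (parity, ΔS, ΔL).
(b)–(c): forbidden (parity, ΔS, ΔL).
(b)–(d): forbidden (parity, ΔS, ΔL, ΔJ).
(b)–(e): forbidden (ΔS, ΔL, ΔJ).
(c)–(d): forbidden (parity, ΔL).
(c)–(e): forbidden (ΔS, ΔL).
(d)–(e): forbidden (ΔS, ΔL).
Allowed pairs: 0 of 10.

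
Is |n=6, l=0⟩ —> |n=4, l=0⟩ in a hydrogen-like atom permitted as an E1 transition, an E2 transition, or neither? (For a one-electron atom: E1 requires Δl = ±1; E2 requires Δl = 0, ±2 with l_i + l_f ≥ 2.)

neither

Δl = 0 − 0 = +0; l_i + l_f = 0.
E1 (Δl = ±1): not satisfied.
E2 (Δl = 0,±2, l_i+l_f ≥ 2): not satisfied.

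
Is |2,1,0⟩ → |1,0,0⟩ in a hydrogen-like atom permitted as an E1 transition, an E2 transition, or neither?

Δl = 0 − 1 = -1; l_i + l_f = 1.
Δm_l = +0.
E1 (Δl = ±1, |Δm_l| ≤ 1): satisfied.
E2 (Δl = 0,±2, l_i+l_f ≥ 2, |Δm_l| ≤ 2): not satisfied.

E1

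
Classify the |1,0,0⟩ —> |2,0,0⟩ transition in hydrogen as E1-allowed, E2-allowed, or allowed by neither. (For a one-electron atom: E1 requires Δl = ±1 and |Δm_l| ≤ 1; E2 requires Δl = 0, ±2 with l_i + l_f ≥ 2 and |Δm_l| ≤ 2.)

Δl = 0 − 0 = +0; l_i + l_f = 0.
Δm_l = +0.
E1 (Δl = ±1, |Δm_l| ≤ 1): not satisfied.
E2 (Δl = 0,±2, l_i+l_f ≥ 2, |Δm_l| ≤ 2): not satisfied.

neither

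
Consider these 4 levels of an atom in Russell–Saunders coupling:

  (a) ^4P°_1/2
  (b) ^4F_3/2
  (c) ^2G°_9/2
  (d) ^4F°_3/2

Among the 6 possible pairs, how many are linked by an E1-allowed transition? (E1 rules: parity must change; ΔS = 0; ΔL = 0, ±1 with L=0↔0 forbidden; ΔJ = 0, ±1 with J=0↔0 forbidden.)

1

(a)–(b): forbidden (ΔL).
(a)–(c): forbidden (parity, ΔS, ΔL, ΔJ).
(a)–(d): forbidden (parity, ΔL).
(b)–(c): forbidden (ΔS, ΔJ).
(b)–(d): allowed.
(c)–(d): forbidden (parity, ΔS, ΔJ).
Allowed pairs: 1 of 6.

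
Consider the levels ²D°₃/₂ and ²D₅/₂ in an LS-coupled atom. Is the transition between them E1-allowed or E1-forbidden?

Initial level: S=1/2, L=2, J=3/2, parity odd. Final level: S=1/2, L=2, J=5/2, parity even.
ΔL = 0, ±1 (not L=0↔0): L: 2 → 2, ΔL = +0 — passes.
ΔS = 0: S: 1/2 → 1/2 — passes.
Parity must change: odd → even — passes.
ΔJ = 0, ±1 (not J=0↔0): J: 3/2 → 5/2, ΔJ = +1 — passes.
All four E1 rules are satisfied.

allowed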